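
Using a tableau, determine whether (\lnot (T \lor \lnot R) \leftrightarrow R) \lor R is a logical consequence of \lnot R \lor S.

Initial set: {(\lnot R \lor S); \lnot ((\lnot (T \lor \lnot R) \leftrightarrow R) \lor R)}.
\lnot ((\lnot (T \lor \lnot R) \leftrightarrow R) \lor R): α-rule — add \lnot (\lnot (T \lor \lnot R) \leftrightarrow R), \lnot R.
(\lnot R \lor S): β-rule — branch into \lnot R  //  S.
  branch 1 (add \lnot R):
    \lnot (\lnot (T \lor \lnot R) \leftrightarrow R): β-rule — branch into \lnot (T \lor \lnot R), \lnot R  //  \lnot \lnot (T \lor \lnot R), R.
      branch 1.1 (add \lnot (T \lor \lnot R), \lnot R):
        \lnot (T \lor \lnot R): α-rule — add \lnot T, \lnot \lnot R.
        × closes — contains both R and \lnot R.
      branch 1.2 (add \lnot \lnot (T \lor \lnot R), R):
        × closes — contains both R and \lnot R.
  branch 2 (add S):
    \lnot (\lnot (T \lor \lnot R) \leftrightarrow R): β-rule — branch into \lnot (T \lor \lnot R), \lnot R  //  \lnot \lnot (T \lor \lnot R), R.
      branch 2.1 (add \lnot (T \lor \lnot R), \lnot R):
        \lnot (T \lor \lnot R): α-rule — add \lnot T, \lnot \lnot R.
        × closes — contains both R and \lnot R.
      branch 2.2 (add \lnot \lnot (T \lor \lnot R), R):
        × closes — contains both R and \lnot R.
All 4 branches close.
Every branch closed, so the premises entail the conclusion.

Yes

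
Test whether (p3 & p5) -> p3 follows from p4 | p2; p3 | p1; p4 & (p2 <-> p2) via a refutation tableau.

Yes

Initial set: {(p4 | p2); (p3 | p1); (p4 & (p2 <-> p2)); ~((p3 & p5) -> p3)}.
(p4 & (p2 <-> p2)): α-rule — add p4, (p2 <-> p2).
~((p3 & p5) -> p3): α-rule — add (p3 & p5), ~p3.
(p3 & p5): α-rule — add p3, p5.
× closes — contains both p3 and ~p3.
All 1 branch closes.
Every branch closed, so the premises entail the conclusion.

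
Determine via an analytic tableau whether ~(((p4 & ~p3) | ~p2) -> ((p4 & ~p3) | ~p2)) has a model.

Initial set: {~(((p4 & ~p3) | ~p2) -> ((p4 & ~p3) | ~p2))}.
~(((p4 & ~p3) | ~p2) -> ((p4 & ~p3) | ~p2)): α-rule — add ((p4 & ~p3) | ~p2), ~((p4 & ~p3) | ~p2).
~((p4 & ~p3) | ~p2): α-rule — add ~(p4 & ~p3), ~~p2.
((p4 & ~p3) | ~p2): β-rule — branch into (p4 & ~p3)  //  ~p2.
  branch 1 (add (p4 & ~p3)):
    (p4 & ~p3): α-rule — add p4, ~p3.
    ~(p4 & ~p3): β-rule — branch into ~p4  //  ~~p3.
      branch 1.1 (add ~p4):
        × closes — contains both p4 and ~p4.
      branch 1.2 (add ~~p3):
        × closes — contains both p3 and ~p3.
  branch 2 (add ~p2):
    × closes — contains both p2 and ~p2.
All 3 branches close.
Every branch closed; the formula is unsatisfiable.

Unsatisfiable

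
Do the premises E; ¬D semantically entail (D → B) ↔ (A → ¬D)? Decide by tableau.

Yes

Initial set: {E; ¬D; ¬((D → B) ↔ (A → ¬D))}.
¬((D → B) ↔ (A → ¬D)): β-rule — branch into (D → B), ¬(A → ¬D)  //  ¬(D → B), (A → ¬D).
  branch 1 (add (D → B), ¬(A → ¬D)):
    ¬(A → ¬D): α-rule — add A, ¬¬D.
    × closes — contains both D and ¬D.
  branch 2 (add ¬(D → B), (A → ¬D)):
    ¬(D → B): α-rule — add D, ¬B.
    × closes — contains both D and ¬D.
All 2 branches close.
Every branch closed, so the premises entail the conclusion.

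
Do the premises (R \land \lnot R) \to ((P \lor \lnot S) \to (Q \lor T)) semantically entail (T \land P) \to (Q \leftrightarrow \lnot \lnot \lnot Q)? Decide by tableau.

No

Initial set: {T ((R \land \lnot R) \to ((P \lor \lnot S) \to (Q \lor T))); F ((T \land P) \to (Q \leftrightarrow \lnot \lnot \lnot Q))}.
F ((T \land P) \to (Q \leftrightarrow \lnot \lnot \lnot Q)): α-rule — add T (T \land P), F (Q \leftrightarrow \lnot \lnot \lnot Q).
T (T \land P): α-rule — add T T, T P.
T ((R \land \lnot R) \to ((P \lor \lnot S) \to (Q \lor T))): β-rule — branch into F (R \land \lnot R)  //  T ((P \lor \lnot S) \to (Q \lor T)).
  branch 1 (add F (R \land \lnot R)):
    F (Q \leftrightarrow \lnot \lnot \lnot Q): β-rule — branch into T Q, F \lnot \lnot \lnot Q  //  F Q, T \lnot \lnot \lnot Q.
      branch 1.1 (add T Q, F \lnot \lnot \lnot Q):
        F \lnot \lnot \lnot Q: drop double negation, giving F \lnot Q.
        F (R \land \lnot R): β-rule — branch into F R  //  F \lnot R.
          branch 1.1.1 (add F R):
            ○ open, literals {P=T, Q=T, R=F, T=T}.
          branch 1.1.2 (add F \lnot R):
            ○ open, literals {P=T, Q=T, R=T, T=T}.
      branch 1.2 (add F Q, T \lnot \lnot \lnot Q):
        T \lnot \lnot \lnot Q: drop double negation, giving T \lnot Q.
        F (R \land \lnot R): β-rule — branch into F R  //  F \lnot R.
          branch 1.2.1 (add F R):
            ○ open, literals {P=T, Q=F, R=F, T=T}.
          branch 1.2.2 (add F \lnot R):
            ○ open, literals {P=T, Q=F, R=T, T=T}.
  branch 2 (add T ((P \lor \lnot S) \to (Q \lor T))):
    F (Q \leftrightarrow \lnot \lnot \lnot Q): β-rule — branch into T Q, F \lnot \lnot \lnot Q  //  F Q, T \lnot \lnot \lnot Q.
      branch 2.1 (add T Q, F \lnot \lnot \lnot Q):
        F \lnot \lnot \lnot Q: drop double negation, giving F \lnot Q.
        T ((P \lor \lnot S) \to (Q \lor T)): β-rule — branch into F (P \lor \lnot S)  //  T (Q \lor T).
          branch 2.1.1 (add F (P \lor \lnot S)):
            F (P \lor \lnot S): α-rule — add F P, F \lnot S.
            × closes — contains both P and \lnot P.
          branch 2.1.2 (add T (Q \lor T)):
            T (Q \lor T): β-rule — branch into T Q  //  T T.
              branch 2.1.2.1 (add T Q):
                ○ open, literals {P=T, Q=T, T=T}.
              branch 2.1.2.2 (add T T):
                ○ open, literals {P=T, Q=T, T=T}.
      branch 2.2 (add F Q, T \lnot \lnot \lnot Q):
        T \lnot \lnot \lnot Q: drop double negation, giving T \lnot Q.
        T ((P \lor \lnot S) \to (Q \lor T)): β-rule — branch into F (P \lor \lnot S)  //  T (Q \lor T).
          branch 2.2.1 (add F (P \lor \lnot S)):
            F (P \lor \lnot S): α-rule — add F P, F \lnot S.
            × closes — contains both P and \lnot P.
          branch 2.2.2 (add T (Q \lor T)):
            T (Q \lor T): β-rule — branch into T Q  //  T T.
              branch 2.2.2.1 (add T Q):
                × closes — contains both Q and \lnot Q.
              branch 2.2.2.2 (add T T):
                ○ open, literals {P=T, Q=F, T=T}.
3 branches closed, 7 open.
An open branch gives a countermodel: P=T, Q=T, R=F, T=T (unmentioned atoms arbitrary); the premises hold there but the conclusion fails.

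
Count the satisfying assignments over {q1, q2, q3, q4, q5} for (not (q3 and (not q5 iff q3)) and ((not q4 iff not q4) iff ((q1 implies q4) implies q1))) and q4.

Initial set: {((not (q3 and (not q5 iff q3)) and ((not q4 iff not q4) iff ((q1 implies q4) implies q1))) and q4)}.
((not (q3 and (not q5 iff q3)) and ((not q4 iff not q4) iff ((q1 implies q4) implies q1))) and q4): α-rule — add (not (q3 and (not q5 iff q3)) and ((not q4 iff not q4) iff ((q1 implies q4) implies q1))), q4.
(not (q3 and (not q5 iff q3)) and ((not q4 iff not q4) iff ((q1 implies q4) implies q1))): α-rule — add not (q3 and (not q5 iff q3)), ((not q4 iff not q4) iff ((q1 implies q4) implies q1)).
not (q3 and (not q5 iff q3)): β-rule — branch into not q3  //  not (not q5 iff q3).
  branch 1 (add not q3):
    ((not q4 iff not q4) iff ((q1 implies q4) implies q1)): β-rule — branch into (not q4 iff not q4), ((q1 implies q4) implies q1)  //  not (not q4 iff not q4), not ((q1 implies q4) implies q1).
      branch 1.1 (add (not q4 iff not q4), ((q1 implies q4) implies q1)):
        (not q4 iff not q4): β-rule — branch into not q4, not q4  //  not not q4, not not q4.
          branch 1.1.1 (add not q4, not q4):
            × closes — contains both q4 and not q4.
          branch 1.1.2 (add not not q4, not not q4):
            ((q1 implies q4) implies q1): β-rule — branch into not (q1 implies q4)  //  q1.
              branch 1.1.2.1 (add not (q1 implies q4)):
                not (q1 implies q4): α-rule — add q1, not q4.
                × closes — contains both q4 and not q4.
              branch 1.1.2.2 (add q1):
                ○ open, literals {q1=1, q3=0, q4=1}.
      branch 1.2 (add not (not q4 iff not q4), not ((q1 implies q4) implies q1)):
        not ((q1 implies q4) implies q1): α-rule — add (q1 implies q4), not q1.
        not (not q4 iff not q4): β-rule — branch into not q4, not not q4  //  not not q4, not q4.
          branch 1.2.1 (add not q4, not not q4):
            × closes — contains both q4 and not q4.
          branch 1.2.2 (add not not q4, not q4):
            × closes — contains both q4 and not q4.
  branch 2 (add not (not q5 iff q3)):
    ((not q4 iff not q4) iff ((q1 implies q4) implies q1)): β-rule — branch into (not q4 iff not q4), ((q1 implies q4) implies q1)  //  not (not q4 iff not q4), not ((q1 implies q4) implies q1).
      branch 2.1 (add (not q4 iff not q4), ((q1 implies q4) implies q1)):
        not (not q5 iff q3): β-rule — branch into not q5, not q3  //  not not q5, q3.
          branch 2.1.1 (add not q5, not q3):
            (not q4 iff not q4): β-rule — branch into not q4, not q4  //  not not q4, not not q4.
              branch 2.1.1.1 (add not q4, not q4):
                × closes — contains both q4 and not q4.
              branch 2.1.1.2 (add not not q4, not not q4):
                ((q1 implies q4) implies q1): β-rule — branch into not (q1 implies q4)  //  q1.
                  branch 2.1.1.2.1 (add not (q1 implies q4)):
                    not (q1 implies q4): α-rule — add q1, not q4.
                    × closes — contains both q4 and not q4.
                  branch 2.1.1.2.2 (add q1):
                    ○ open, literals {q1=1, q3=0, q4=1, q5=0}.
          branch 2.1.2 (add not not q5, q3):
            (not q4 iff not q4): β-rule — branch into not q4, not q4  //  not not q4, not not q4.
              branch 2.1.2.1 (add not q4, not q4):
                × closes — contains both q4 and not q4.
              branch 2.1.2.2 (add not not q4, not not q4):
                ((q1 implies q4) implies q1): β-rule — branch into not (q1 implies q4)  //  q1.
                  branch 2.1.2.2.1 (add not (q1 implies q4)):
                    not (q1 implies q4): α-rule — add q1, not q4.
                    × closes — contains both q4 and not q4.
                  branch 2.1.2.2.2 (add q1):
                    ○ open, literals {q1=1, q3=1, q4=1, q5=1}.
      branch 2.2 (add not (not q4 iff not q4), not ((q1 implies q4) implies q1)):
        not ((q1 implies q4) implies q1): α-rule — add (q1 implies q4), not q1.
        not (not q5 iff q3): β-rule — branch into not q5, not q3  //  not not q5, q3.
          branch 2.2.1 (add not q5, not q3):
            not (not q4 iff not q4): β-rule — branch into not q4, not not q4  //  not not q4, not q4.
              branch 2.2.1.1 (add not q4, not not q4):
                × closes — contains both q4 and not q4.
              branch 2.2.1.2 (add not not q4, not q4):
                × closes — contains both q4 and not q4.
          branch 2.2.2 (add not not q5, q3):
            not (not q4 iff not q4): β-rule — branch into not q4, not not q4  //  not not q4, not q4.
              branch 2.2.2.1 (add not q4, not not q4):
                × closes — contains both q4 and not q4.
              branch 2.2.2.2 (add not not q4, not q4):
                × closes — contains both q4 and not q4.
12 branches closed, 3 open.
Each open branch fixes some atoms; the unmentioned ones are free. Counting distinct full assignments: branch {q1=1, q3=0, q4=1} (q2, q5) contributes 4 new; branch {q1=1, q3=0, q4=1, q5=0} (q2) contributes 0 new; branch {q1=1, q3=1, q4=1, q5=1} (q2) contributes 2 new. Total: 6.

6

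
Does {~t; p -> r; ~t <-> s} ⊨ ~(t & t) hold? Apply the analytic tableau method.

Initial set: {~t; (p -> r); (~t <-> s); ~~(t & t)}.
~~(t & t): α-rule — add t, t.
× closes — contains both t and ~t.
All 1 branch closes.
Every branch closed, so the premises entail the conclusion.

Yes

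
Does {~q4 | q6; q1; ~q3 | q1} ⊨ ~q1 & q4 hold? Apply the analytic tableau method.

No

Initial set: {(~q4 | q6); q1; (~q3 | q1); ~(~q1 & q4)}.
(~q4 | q6): β-rule — branch into ~q4  //  q6.
  branch 1 (add ~q4):
    (~q3 | q1): β-rule — branch into ~q3  //  q1.
      branch 1.1 (add ~q3):
        ~(~q1 & q4): β-rule — branch into ~~q1  //  ~q4.
          branch 1.1.1 (add ~~q1):
            ○ open, literals {q1=T, q3=F, q4=F}.
          branch 1.1.2 (add ~q4):
            ○ open, literals {q1=T, q3=F, q4=F}.
      branch 1.2 (add q1):
        ~(~q1 & q4): β-rule — branch into ~~q1  //  ~q4.
          branch 1.2.1 (add ~~q1):
            ○ open, literals {q1=T, q4=F}.
          branch 1.2.2 (add ~q4):
            ○ open, literals {q1=T, q4=F}.
  branch 2 (add q6):
    (~q3 | q1): β-rule — branch into ~q3  //  q1.
      branch 2.1 (add ~q3):
        ~(~q1 & q4): β-rule — branch into ~~q1  //  ~q4.
          branch 2.1.1 (add ~~q1):
            ○ open, literals {q1=T, q3=F, q6=T}.
          branch 2.1.2 (add ~q4):
            ○ open, literals {q1=T, q3=F, q4=F, q6=T}.
      branch 2.2 (add q1):
        ~(~q1 & q4): β-rule — branch into ~~q1  //  ~q4.
          branch 2.2.1 (add ~~q1):
            ○ open, literals {q1=T, q6=T}.
          branch 2.2.2 (add ~q4):
            ○ open, literals {q1=T, q4=F, q6=T}.
0 branches closed, 8 open.
An open branch gives a countermodel: q1=T, q3=F, q4=F (unmentioned atoms arbitrary); the premises hold there but the conclusion fails.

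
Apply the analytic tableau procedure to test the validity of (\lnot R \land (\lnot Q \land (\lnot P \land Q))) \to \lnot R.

Valid

Assume the negation and expand:
Initial set: {F ((\lnot R \land (\lnot Q \land (\lnot P \land Q))) \to \lnot R)}.
F ((\lnot R \land (\lnot Q \land (\lnot P \land Q))) \to \lnot R): α-rule — add T (\lnot R \land (\lnot Q \land (\lnot P \land Q))), F \lnot R.
T (\lnot R \land (\lnot Q \land (\lnot P \land Q))): α-rule — add T \lnot R, T (\lnot Q \land (\lnot P \land Q)).
× closes — contains both R and \lnot R.
All 1 branch closes.
Every branch closed, so the negation is unsatisfiable and the formula is valid.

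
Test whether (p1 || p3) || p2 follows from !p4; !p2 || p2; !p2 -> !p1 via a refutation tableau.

No

Initial set: {!p4; (!p2 || p2); (!p2 -> !p1); !((p1 || p3) || p2)}.
!((p1 || p3) || p2): α-rule — add !(p1 || p3), !p2.
!(p1 || p3): α-rule — add !p1, !p3.
(!p2 || p2): β-rule — branch into !p2  //  p2.
  branch 1 (add !p2):
    (!p2 -> !p1): β-rule — branch into !!p2  //  !p1.
      branch 1.1 (add !!p2):
        × closes — contains both p2 and !p2.
      branch 1.2 (add !p1):
        ○ open, literals {p1=F, p2=F, p3=F, p4=F}.
  branch 2 (add p2):
    × closes — contains both p2 and !p2.
2 branches closed, 1 open.
An open branch gives a countermodel: p1=F, p2=F, p3=F, p4=F (unmentioned atoms arbitrary); the premises hold there but the conclusion fails.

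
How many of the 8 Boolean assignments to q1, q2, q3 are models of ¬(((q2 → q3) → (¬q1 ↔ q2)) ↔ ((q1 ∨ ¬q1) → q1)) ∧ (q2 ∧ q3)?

2

Initial set: {(¬(((q2 → q3) → (¬q1 ↔ q2)) ↔ ((q1 ∨ ¬q1) → q1)) ∧ (q2 ∧ q3))}.
(¬(((q2 → q3) → (¬q1 ↔ q2)) ↔ ((q1 ∨ ¬q1) → q1)) ∧ (q2 ∧ q3)): α-rule — add ¬(((q2 → q3) → (¬q1 ↔ q2)) ↔ ((q1 ∨ ¬q1) → q1)), (q2 ∧ q3).
(q2 ∧ q3): α-rule — add q2, q3.
¬(((q2 → q3) → (¬q1 ↔ q2)) ↔ ((q1 ∨ ¬q1) → q1)): β-rule — branch into ((q2 → q3) → (¬q1 ↔ q2)), ¬((q1 ∨ ¬q1) → q1)  //  ¬((q2 → q3) → (¬q1 ↔ q2)), ((q1 ∨ ¬q1) → q1).
  branch 1 (add ((q2 → q3) → (¬q1 ↔ q2)), ¬((q1 ∨ ¬q1) → q1)):
    ¬((q1 ∨ ¬q1) → q1): α-rule — add (q1 ∨ ¬q1), ¬q1.
    ((q2 → q3) → (¬q1 ↔ q2)): β-rule — branch into ¬(q2 → q3)  //  (¬q1 ↔ q2).
      branch 1.1 (add ¬(q2 → q3)):
        ¬(q2 → q3): α-rule — add q2, ¬q3.
        × closes — contains both q3 and ¬q3.
      branch 1.2 (add (¬q1 ↔ q2)):
        (q1 ∨ ¬q1): β-rule — branch into q1  //  ¬q1.
          branch 1.2.1 (add q1):
            × closes — contains both q1 and ¬q1.
          branch 1.2.2 (add ¬q1):
            (¬q1 ↔ q2): β-rule — branch into ¬q1, q2  //  ¬¬q1, ¬q2.
              branch 1.2.2.1 (add ¬q1, q2):
                ○ open, literals {q1=false, q2=true, q3=true}.
              branch 1.2.2.2 (add ¬¬q1, ¬q2):
                × closes — contains both q1 and ¬q1.
  branch 2 (add ¬((q2 → q3) → (¬q1 ↔ q2)), ((q1 ∨ ¬q1) → q1)):
    ¬((q2 → q3) → (¬q1 ↔ q2)): α-rule — add (q2 → q3), ¬(¬q1 ↔ q2).
    ((q1 ∨ ¬q1) → q1): β-rule — branch into ¬(q1 ∨ ¬q1)  //  q1.
      branch 2.1 (add ¬(q1 ∨ ¬q1)):
        ¬(q1 ∨ ¬q1): α-rule — add ¬q1, ¬¬q1.
        × closes — contains both q1 and ¬q1.
      branch 2.2 (add q1):
        (q2 → q3): β-rule — branch into ¬q2  //  q3.
          branch 2.2.1 (add ¬q2):
            × closes — contains both q2 and ¬q2.
          branch 2.2.2 (add q3):
            ¬(¬q1 ↔ q2): β-rule — branch into ¬q1, ¬q2  //  ¬¬q1, q2.
              branch 2.2.2.1 (add ¬q1, ¬q2):
                × closes — contains both q1 and ¬q1.
              branch 2.2.2.2 (add ¬¬q1, q2):
                ○ open, literals {q1=true, q2=true, q3=true}.
6 branches closed, 2 open.
Each open branch fixes some atoms; the unmentioned ones are free. Counting distinct full assignments: branch {q1=false, q2=true, q3=true} (none free) contributes 1 new; branch {q1=true, q2=true, q3=true} (none free) contributes 1 new. Total: 2.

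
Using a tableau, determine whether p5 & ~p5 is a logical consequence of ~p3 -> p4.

No

Initial set: {(~p3 -> p4); ~(p5 & ~p5)}.
(~p3 -> p4): β-rule — branch into ~~p3  //  p4.
  branch 1 (add ~~p3):
    ~(p5 & ~p5): β-rule — branch into ~p5  //  ~~p5.
      branch 1.1 (add ~p5):
        ○ open, literals {p3=true, p5=false}.
      branch 1.2 (add ~~p5):
        ○ open, literals {p3=true, p5=true}.
  branch 2 (add p4):
    ~(p5 & ~p5): β-rule — branch into ~p5  //  ~~p5.
      branch 2.1 (add ~p5):
        ○ open, literals {p4=true, p5=false}.
      branch 2.2 (add ~~p5):
        ○ open, literals {p4=true, p5=true}.
0 branches closed, 4 open.
An open branch gives a countermodel: p3=true, p5=false (unmentioned atoms arbitrary); the premises hold there but the conclusion fails.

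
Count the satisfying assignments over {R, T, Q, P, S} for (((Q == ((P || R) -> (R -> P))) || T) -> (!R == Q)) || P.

Initial set: {((((Q == ((P || R) -> (R -> P))) || T) -> (!R == Q)) || P)}.
((((Q == ((P || R) -> (R -> P))) || T) -> (!R == Q)) || P): β-rule — branch into (((Q == ((P || R) -> (R -> P))) || T) -> (!R == Q))  //  P.
  branch 1 (add (((Q == ((P || R) -> (R -> P))) || T) -> (!R == Q))):
    (((Q == ((P || R) -> (R -> P))) || T) -> (!R == Q)): β-rule — branch into !((Q == ((P || R) -> (R -> P))) || T)  //  (!R == Q).
      branch 1.1 (add !((Q == ((P || R) -> (R -> P))) || T)):
        !((Q == ((P || R) -> (R -> P))) || T): α-rule — add !(Q == ((P || R) -> (R -> P))), !T.
        !(Q == ((P || R) -> (R -> P))): β-rule — branch into Q, !((P || R) -> (R -> P))  //  !Q, ((P || R) -> (R -> P)).
          branch 1.1.1 (add Q, !((P || R) -> (R -> P))):
            !((P || R) -> (R -> P)): α-rule — add (P || R), !(R -> P).
            !(R -> P): α-rule — add R, !P.
            (P || R): β-rule — branch into P  //  R.
              branch 1.1.1.1 (add P):
                × closes — contains both P and !P.
              branch 1.1.1.2 (add R):
                ○ open, literals {P=0, Q=1, R=1, T=0}.
          branch 1.1.2 (add !Q, ((P || R) -> (R -> P))):
            ((P || R) -> (R -> P)): β-rule — branch into !(P || R)  //  (R -> P).
              branch 1.1.2.1 (add !(P || R)):
                !(P || R): α-rule — add !P, !R.
                ○ open, literals {P=0, Q=0, R=0, T=0}.
              branch 1.1.2.2 (add (R -> P)):
                (R -> P): β-rule — branch into !R  //  P.
                  branch 1.1.2.2.1 (add !R):
                    ○ open, literals {Q=0, R=0, T=0}.
                  branch 1.1.2.2.2 (add P):
                    ○ open, literals {P=1, Q=0, T=0}.
      branch 1.2 (add (!R == Q)):
        (!R == Q): β-rule — branch into !R, Q  //  !!R, !Q.
          branch 1.2.1 (add !R, Q):
            ○ open, literals {Q=1, R=0}.
          branch 1.2.2 (add !!R, !Q):
            ○ open, literals {Q=0, R=1}.
  branch 2 (add P):
    ○ open, literals {P=1}.
1 branch closed, 7 open.
Each open branch fixes some atoms; the unmentioned ones are free. Counting distinct full assignments: branch {P=0, Q=1, R=1, T=0} (S) contributes 2 new; branch {P=0, Q=0, R=0, T=0} (S) contributes 2 new; branch {Q=0, R=0, T=0} (P, S) contributes 2 new; branch {P=1, Q=0, T=0} (R, S) contributes 2 new; branch {Q=1, R=0} (T, P, S) contributes 8 new; branch {Q=0, R=1} (T, P, S) contributes 6 new; branch {P=1} (R, T, Q, S) contributes 6 new. Total: 28.

28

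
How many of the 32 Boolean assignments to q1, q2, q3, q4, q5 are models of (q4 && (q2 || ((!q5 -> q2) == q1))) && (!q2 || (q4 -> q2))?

12

Initial set: {((q4 && (q2 || ((!q5 -> q2) == q1))) && (!q2 || (q4 -> q2)))}.
((q4 && (q2 || ((!q5 -> q2) == q1))) && (!q2 || (q4 -> q2))): α-rule — add (q4 && (q2 || ((!q5 -> q2) == q1))), (!q2 || (q4 -> q2)).
(q4 && (q2 || ((!q5 -> q2) == q1))): α-rule — add q4, (q2 || ((!q5 -> q2) == q1)).
(!q2 || (q4 -> q2)): β-rule — branch into !q2  //  (q4 -> q2).
  branch 1 (add !q2):
    (q2 || ((!q5 -> q2) == q1)): β-rule — branch into q2  //  ((!q5 -> q2) == q1).
      branch 1.1 (add q2):
        × closes — contains both q2 and !q2.
      branch 1.2 (add ((!q5 -> q2) == q1)):
        ((!q5 -> q2) == q1): β-rule — branch into (!q5 -> q2), q1  //  !(!q5 -> q2), !q1.
          branch 1.2.1 (add (!q5 -> q2), q1):
            (!q5 -> q2): β-rule — branch into !!q5  //  q2.
              branch 1.2.1.1 (add !!q5):
                ○ open, literals {q1=1, q2=0, q4=1, q5=1}.
              branch 1.2.1.2 (add q2):
                × closes — contains both q2 and !q2.
          branch 1.2.2 (add !(!q5 -> q2), !q1):
            !(!q5 -> q2): α-rule — add !q5, !q2.
            ○ open, literals {q1=0, q2=0, q4=1, q5=0}.
  branch 2 (add (q4 -> q2)):
    (q2 || ((!q5 -> q2) == q1)): β-rule — branch into q2  //  ((!q5 -> q2) == q1).
      branch 2.1 (add q2):
        (q4 -> q2): β-rule — branch into !q4  //  q2.
          branch 2.1.1 (add !q4):
            × closes — contains both q4 and !q4.
          branch 2.1.2 (add q2):
            ○ open, literals {q2=1, q4=1}.
      branch 2.2 (add ((!q5 -> q2) == q1)):
        (q4 -> q2): β-rule — branch into !q4  //  q2.
          branch 2.2.1 (add !q4):
            × closes — contains both q4 and !q4.
          branch 2.2.2 (add q2):
            ((!q5 -> q2) == q1): β-rule — branch into (!q5 -> q2), q1  //  !(!q5 -> q2), !q1.
              branch 2.2.2.1 (add (!q5 -> q2), q1):
                (!q5 -> q2): β-rule — branch into !!q5  //  q2.
                  branch 2.2.2.1.1 (add !!q5):
                    ○ open, literals {q1=1, q2=1, q4=1, q5=1}.
                  branch 2.2.2.1.2 (add q2):
                    ○ open, literals {q1=1, q2=1, q4=1}.
              branch 2.2.2.2 (add !(!q5 -> q2), !q1):
                !(!q5 -> q2): α-rule — add !q5, !q2.
                × closes — contains both q2 and !q2.
5 branches closed, 5 open.
Each open branch fixes some atoms; the unmentioned ones are free. Counting distinct full assignments: branch {q1=1, q2=0, q4=1, q5=1} (q3) contributes 2 new; branch {q1=0, q2=0, q4=1, q5=0} (q3) contributes 2 new; branch {q2=1, q4=1} (q1, q3, q5) contributes 8 new; branch {q1=1, q2=1, q4=1, q5=1} (q3) contributes 0 new; branch {q1=1, q2=1, q4=1} (q3, q5) contributes 0 new. Total: 12.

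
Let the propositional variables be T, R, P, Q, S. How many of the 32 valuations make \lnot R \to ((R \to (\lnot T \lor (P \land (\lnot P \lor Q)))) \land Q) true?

Initial set: {(\lnot R \to ((R \to (\lnot T \lor (P \land (\lnot P \lor Q)))) \land Q))}.
(\lnot R \to ((R \to (\lnot T \lor (P \land (\lnot P \lor Q)))) \land Q)): β-rule — branch into \lnot \lnot R  //  ((R \to (\lnot T \lor (P \land (\lnot P \lor Q)))) \land Q).
  branch 1 (add \lnot \lnot R):
    ○ open, literals {R=1}.
  branch 2 (add ((R \to (\lnot T \lor (P \land (\lnot P \lor Q)))) \land Q)):
    ((R \to (\lnot T \lor (P \land (\lnot P \lor Q)))) \land Q): α-rule — add (R \to (\lnot T \lor (P \land (\lnot P \lor Q)))), Q.
    (R \to (\lnot T \lor (P \land (\lnot P \lor Q)))): β-rule — branch into \lnot R  //  (\lnot T \lor (P \land (\lnot P \lor Q))).
      branch 2.1 (add \lnot R):
        ○ open, literals {Q=1, R=0}.
      branch 2.2 (add (\lnot T \lor (P \land (\lnot P \lor Q)))):
        (\lnot T \lor (P \land (\lnot P \lor Q))): β-rule — branch into \lnot T  //  (P \land (\lnot P \lor Q)).
          branch 2.2.1 (add \lnot T):
            ○ open, literals {Q=1, T=0}.
          branch 2.2.2 (add (P \land (\lnot P \lor Q))):
            (P \land (\lnot P \lor Q)): α-rule — add P, (\lnot P \lor Q).
            (\lnot P \lor Q): β-rule — branch into \lnot P  //  Q.
              branch 2.2.2.1 (add \lnot P):
                × closes — contains both P and \lnot P.
              branch 2.2.2.2 (add Q):
                ○ open, literals {P=1, Q=1}.
1 branch closed, 4 open.
Each open branch fixes some atoms; the unmentioned ones are free. Counting distinct full assignments: branch {R=1} (T, P, Q, S) contributes 16 new; branch {Q=1, R=0} (T, P, S) contributes 8 new; branch {Q=1, T=0} (R, P, S) contributes 0 new; branch {P=1, Q=1} (T, R, S) contributes 0 new. Total: 24.

24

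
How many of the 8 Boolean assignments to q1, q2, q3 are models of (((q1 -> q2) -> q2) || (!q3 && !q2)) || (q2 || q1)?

Initial set: {T ((((q1 -> q2) -> q2) || (!q3 && !q2)) || (q2 || q1))}.
T ((((q1 -> q2) -> q2) || (!q3 && !q2)) || (q2 || q1)): β-rule — branch into T (((q1 -> q2) -> q2) || (!q3 && !q2))  //  T (q2 || q1).
  branch 1 (add T (((q1 -> q2) -> q2) || (!q3 && !q2))):
    T (((q1 -> q2) -> q2) || (!q3 && !q2)): β-rule — branch into T ((q1 -> q2) -> q2)  //  T (!q3 && !q2).
      branch 1.1 (add T ((q1 -> q2) -> q2)):
        T ((q1 -> q2) -> q2): β-rule — branch into F (q1 -> q2)  //  T q2.
          branch 1.1.1 (add F (q1 -> q2)):
            F (q1 -> q2): α-rule — add T q1, F q2.
            ○ open, literals {q1=1, q2=0}.
          branch 1.1.2 (add T q2):
            ○ open, literals {q2=1}.
      branch 1.2 (add T (!q3 && !q2)):
        T (!q3 && !q2): α-rule — add T !q3, T !q2.
        ○ open, literals {q2=0, q3=0}.
  branch 2 (add T (q2 || q1)):
    T (q2 || q1): β-rule — branch into T q2  //  T q1.
      branch 2.1 (add T q2):
        ○ open, literals {q2=1}.
      branch 2.2 (add T q1):
        ○ open, literals {q1=1}.
0 branches closed, 5 open.
Each open branch fixes some atoms; the unmentioned ones are free. Counting distinct full assignments: branch {q1=1, q2=0} (q3) contributes 2 new; branch {q2=1} (q1, q3) contributes 4 new; branch {q2=0, q3=0} (q1) contributes 1 new; branch {q2=1} (q1, q3) contributes 0 new; branch {q1=1} (q2, q3) contributes 0 new. Total: 7.

7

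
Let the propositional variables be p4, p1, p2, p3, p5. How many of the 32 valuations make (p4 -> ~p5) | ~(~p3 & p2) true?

30

Initial set: {T ((p4 -> ~p5) | ~(~p3 & p2))}.
T ((p4 -> ~p5) | ~(~p3 & p2)): β-rule — branch into T (p4 -> ~p5)  //  T ~(~p3 & p2).
  branch 1 (add T (p4 -> ~p5)):
    T (p4 -> ~p5): β-rule — branch into F p4  //  T ~p5.
      branch 1.1 (add F p4):
        ○ open, literals {p4=F}.
      branch 1.2 (add T ~p5):
        ○ open, literals {p5=F}.
  branch 2 (add T ~(~p3 & p2)):
    T ~(~p3 & p2): β-rule — branch into F ~p3  //  F p2.
      branch 2.1 (add F ~p3):
        ○ open, literals {p3=T}.
      branch 2.2 (add F p2):
        ○ open, literals {p2=F}.
0 branches closed, 4 open.
Each open branch fixes some atoms; the unmentioned ones are free. Counting distinct full assignments: branch {p4=F} (p1, p2, p3, p5) contributes 16 new; branch {p5=F} (p4, p1, p2, p3) contributes 8 new; branch {p3=T} (p4, p1, p2, p5) contributes 4 new; branch {p2=F} (p4, p1, p3, p5) contributes 2 new. Total: 30.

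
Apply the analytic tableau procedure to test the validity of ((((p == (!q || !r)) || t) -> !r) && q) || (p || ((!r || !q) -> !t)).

Assume the negation and expand:
Initial set: {!(((((p == (!q || !r)) || t) -> !r) && q) || (p || ((!r || !q) -> !t)))}.
!(((((p == (!q || !r)) || t) -> !r) && q) || (p || ((!r || !q) -> !t))): α-rule — add !((((p == (!q || !r)) || t) -> !r) && q), !(p || ((!r || !q) -> !t)).
!(p || ((!r || !q) -> !t)): α-rule — add !p, !((!r || !q) -> !t).
!((!r || !q) -> !t): α-rule — add (!r || !q), !!t.
!((((p == (!q || !r)) || t) -> !r) && q): β-rule — branch into !(((p == (!q || !r)) || t) -> !r)  //  !q.
  branch 1 (add !(((p == (!q || !r)) || t) -> !r)):
    !(((p == (!q || !r)) || t) -> !r): α-rule — add ((p == (!q || !r)) || t), !!r.
    (!r || !q): β-rule — branch into !r  //  !q.
      branch 1.1 (add !r):
        × closes — contains both r and !r.
      branch 1.2 (add !q):
        ((p == (!q || !r)) || t): β-rule — branch into (p == (!q || !r))  //  t.
          branch 1.2.1 (add (p == (!q || !r))):
            (p == (!q || !r)): β-rule — branch into p, (!q || !r)  //  !p, !(!q || !r).
              branch 1.2.1.1 (add p, (!q || !r)):
                × closes — contains both p and !p.
              branch 1.2.1.2 (add !p, !(!q || !r)):
                !(!q || !r): α-rule — add !!q, !!r.
                × closes — contains both q and !q.
          branch 1.2.2 (add t):
            ○ open, literals {p=0, q=0, r=1, t=1}.
  branch 2 (add !q):
    (!r || !q): β-rule — branch into !r  //  !q.
      branch 2.1 (add !r):
        ○ open, literals {p=0, q=0, r=0, t=1}.
      branch 2.2 (add !q):
        ○ open, literals {p=0, q=0, t=1}.
3 branches closed, 3 open.
An open branch gives a countermodel: p=0, q=0, r=1, t=1 (unmentioned atoms arbitrary); under it the original formula is false.

Not valid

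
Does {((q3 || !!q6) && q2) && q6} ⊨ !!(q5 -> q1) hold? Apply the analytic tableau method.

No

Initial set: {(((q3 || !!q6) && q2) && q6); !!!(q5 -> q1)}.
(((q3 || !!q6) && q2) && q6): α-rule — add ((q3 || !!q6) && q2), q6.
!!!(q5 -> q1): drop double negation, giving !(q5 -> q1).
((q3 || !!q6) && q2): α-rule — add (q3 || !!q6), q2.
!(q5 -> q1): α-rule — add q5, !q1.
(q3 || !!q6): β-rule — branch into q3  //  !!q6.
  branch 1 (add q3):
    ○ open, literals {q1=F, q2=T, q3=T, q5=T, q6=T}.
  branch 2 (add !!q6):
    !!q6: drop double negation, giving q6.
    ○ open, literals {q1=F, q2=T, q5=T, q6=T}.
0 branches closed, 2 open.
An open branch gives a countermodel: q1=F, q2=T, q3=T, q5=T, q6=T (unmentioned atoms arbitrary); the premises hold there but the conclusion fails.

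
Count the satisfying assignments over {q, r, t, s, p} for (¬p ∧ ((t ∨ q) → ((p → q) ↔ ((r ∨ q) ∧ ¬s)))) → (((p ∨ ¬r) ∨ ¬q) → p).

Initial set: {((¬p ∧ ((t ∨ q) → ((p → q) ↔ ((r ∨ q) ∧ ¬s)))) → (((p ∨ ¬r) ∨ ¬q) → p))}.
((¬p ∧ ((t ∨ q) → ((p → q) ↔ ((r ∨ q) ∧ ¬s)))) → (((p ∨ ¬r) ∨ ¬q) → p)): β-rule — branch into ¬(¬p ∧ ((t ∨ q) → ((p → q) ↔ ((r ∨ q) ∧ ¬s))))  //  (((p ∨ ¬r) ∨ ¬q) → p).
  branch 1 (add ¬(¬p ∧ ((t ∨ q) → ((p → q) ↔ ((r ∨ q) ∧ ¬s))))):
    ¬(¬p ∧ ((t ∨ q) → ((p → q) ↔ ((r ∨ q) ∧ ¬s)))): β-rule — branch into ¬¬p  //  ¬((t ∨ q) → ((p → q) ↔ ((r ∨ q) ∧ ¬s))).
      branch 1.1 (add ¬¬p):
        ○ open, literals {p=true}.
      branch 1.2 (add ¬((t ∨ q) → ((p → q) ↔ ((r ∨ q) ∧ ¬s)))):
        ¬((t ∨ q) → ((p → q) ↔ ((r ∨ q) ∧ ¬s))): α-rule — add (t ∨ q), ¬((p → q) ↔ ((r ∨ q) ∧ ¬s)).
        (t ∨ q): β-rule — branch into t  //  q.
          branch 1.2.1 (add t):
            ¬((p → q) ↔ ((r ∨ q) ∧ ¬s)): β-rule — branch into (p → q), ¬((r ∨ q) ∧ ¬s)  //  ¬(p → q), ((r ∨ q) ∧ ¬s).
              branch 1.2.1.1 (add (p → q), ¬((r ∨ q) ∧ ¬s)):
                (p → q): β-rule — branch into ¬p  //  q.
                  branch 1.2.1.1.1 (add ¬p):
                    ¬((r ∨ q) ∧ ¬s): β-rule — branch into ¬(r ∨ q)  //  ¬¬s.
                      branch 1.2.1.1.1.1 (add ¬(r ∨ q)):
                        ¬(r ∨ q): α-rule — add ¬r, ¬q.
                        ○ open, literals {p=false, q=false, r=false, t=true}.
                      branch 1.2.1.1.1.2 (add ¬¬s):
                        ○ open, literals {p=false, s=true, t=true}.
                  branch 1.2.1.1.2 (add q):
                    ¬((r ∨ q) ∧ ¬s): β-rule — branch into ¬(r ∨ q)  //  ¬¬s.
                      branch 1.2.1.1.2.1 (add ¬(r ∨ q)):
                        ¬(r ∨ q): α-rule — add ¬r, ¬q.
                        × closes — contains both q and ¬q.
                      branch 1.2.1.1.2.2 (add ¬¬s):
                        ○ open, literals {q=true, s=true, t=true}.
              branch 1.2.1.2 (add ¬(p → q), ((r ∨ q) ∧ ¬s)):
                ¬(p → q): α-rule — add p, ¬q.
                ((r ∨ q) ∧ ¬s): α-rule — add (r ∨ q), ¬s.
                (r ∨ q): β-rule — branch into r  //  q.
                  branch 1.2.1.2.1 (add r):
                    ○ open, literals {p=true, q=false, r=true, s=false, t=true}.
                  branch 1.2.1.2.2 (add q):
                    × closes — contains both q and ¬q.
          branch 1.2.2 (add q):
            ¬((p → q) ↔ ((r ∨ q) ∧ ¬s)): β-rule — branch into (p → q), ¬((r ∨ q) ∧ ¬s)  //  ¬(p → q), ((r ∨ q) ∧ ¬s).
              branch 1.2.2.1 (add (p → q), ¬((r ∨ q) ∧ ¬s)):
                (p → q): β-rule — branch into ¬p  //  q.
                  branch 1.2.2.1.1 (add ¬p):
                    ¬((r ∨ q) ∧ ¬s): β-rule — branch into ¬(r ∨ q)  //  ¬¬s.
                      branch 1.2.2.1.1.1 (add ¬(r ∨ q)):
                        ¬(r ∨ q): α-rule — add ¬r, ¬q.
                        × closes — contains both q and ¬q.
                      branch 1.2.2.1.1.2 (add ¬¬s):
                        ○ open, literals {p=false, q=true, s=true}.
                  branch 1.2.2.1.2 (add q):
                    ¬((r ∨ q) ∧ ¬s): β-rule — branch into ¬(r ∨ q)  //  ¬¬s.
                      branch 1.2.2.1.2.1 (add ¬(r ∨ q)):
                        ¬(r ∨ q): α-rule — add ¬r, ¬q.
                        × closes — contains both q and ¬q.
                      branch 1.2.2.1.2.2 (add ¬¬s):
                        ○ open, literals {q=true, s=true}.
              branch 1.2.2.2 (add ¬(p → q), ((r ∨ q) ∧ ¬s)):
                ¬(p → q): α-rule — add p, ¬q.
                × closes — contains both q and ¬q.
  branch 2 (add (((p ∨ ¬r) ∨ ¬q) → p)):
    (((p ∨ ¬r) ∨ ¬q) → p): β-rule — branch into ¬((p ∨ ¬r) ∨ ¬q)  //  p.
      branch 2.1 (add ¬((p ∨ ¬r) ∨ ¬q)):
        ¬((p ∨ ¬r) ∨ ¬q): α-rule — add ¬(p ∨ ¬r), ¬¬q.
        ¬(p ∨ ¬r): α-rule — add ¬p, ¬¬r.
        ○ open, literals {p=false, q=true, r=true}.
      branch 2.2 (add p):
        ○ open, literals {p=true}.
5 branches closed, 9 open.
Each open branch fixes some atoms; the unmentioned ones are free. Counting distinct full assignments: branch {p=true} (q, r, t, s) contributes 16 new; branch {p=false, q=false, r=false, t=true} (s) contributes 2 new; branch {p=false, s=true, t=true} (q, r) contributes 3 new; branch {q=true, s=true, t=true} (r, p) contributes 0 new; branch {p=true, q=false, r=true, s=false, t=true} (none free) contributes 0 new; branch {p=false, q=true, s=true} (r, t) contributes 2 new; branch {q=true, s=true} (r, t, p) contributes 0 new; branch {p=false, q=true, r=true} (t, s) contributes 2 new; branch {p=true} (q, r, t, s) contributes 0 new. Total: 25.

25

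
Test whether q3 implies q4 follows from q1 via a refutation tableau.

Initial set: {T q1; F (q3 implies q4)}.
F (q3 implies q4): α-rule — add T q3, F q4.
○ open, literals {q1=true, q3=true, q4=false}.
0 branches closed, 1 open.
An open branch gives a countermodel: q1=true, q3=true, q4=false (unmentioned atoms arbitrary); the premises hold there but the conclusion fails.

No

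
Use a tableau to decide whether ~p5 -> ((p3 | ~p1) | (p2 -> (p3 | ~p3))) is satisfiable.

Satisfiable

Initial set: {T (~p5 -> ((p3 | ~p1) | (p2 -> (p3 | ~p3))))}.
T (~p5 -> ((p3 | ~p1) | (p2 -> (p3 | ~p3)))): β-rule — branch into F ~p5  //  T ((p3 | ~p1) | (p2 -> (p3 | ~p3))).
  branch 1 (add F ~p5):
    ○ open, literals {p5=T}.
  branch 2 (add T ((p3 | ~p1) | (p2 -> (p3 | ~p3)))):
    T ((p3 | ~p1) | (p2 -> (p3 | ~p3))): β-rule — branch into T (p3 | ~p1)  //  T (p2 -> (p3 | ~p3)).
      branch 2.1 (add T (p3 | ~p1)):
        T (p3 | ~p1): β-rule — branch into T p3  //  T ~p1.
          branch 2.1.1 (add T p3):
            ○ open, literals {p3=T}.
          branch 2.1.2 (add T ~p1):
            ○ open, literals {p1=F}.
      branch 2.2 (add T (p2 -> (p3 | ~p3))):
        T (p2 -> (p3 | ~p3)): β-rule — branch into F p2  //  T (p3 | ~p3).
          branch 2.2.1 (add F p2):
            ○ open, literals {p2=F}.
          branch 2.2.2 (add T (p3 | ~p3)):
            T (p3 | ~p3): β-rule — branch into T p3  //  T ~p3.
              branch 2.2.2.1 (add T p3):
                ○ open, literals {p3=T}.
              branch 2.2.2.2 (add T ~p3):
                ○ open, literals {p3=F}.
0 branches closed, 6 open.
An open branch gives a satisfying assignment: p5=T.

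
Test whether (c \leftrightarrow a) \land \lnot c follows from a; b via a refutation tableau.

No

Initial set: {a; b; \lnot ((c \leftrightarrow a) \land \lnot c)}.
\lnot ((c \leftrightarrow a) \land \lnot c): β-rule — branch into \lnot (c \leftrightarrow a)  //  \lnot \lnot c.
  branch 1 (add \lnot (c \leftrightarrow a)):
    \lnot (c \leftrightarrow a): β-rule — branch into c, \lnot a  //  \lnot c, a.
      branch 1.1 (add c, \lnot a):
        × closes — contains both a and \lnot a.
      branch 1.2 (add \lnot c, a):
        ○ open, literals {a=T, b=T, c=F}.
  branch 2 (add \lnot \lnot c):
    ○ open, literals {a=T, b=T, c=T}.
1 branch closed, 2 open.
An open branch gives a countermodel: a=T, b=T, c=F (unmentioned atoms arbitrary); the premises hold there but the conclusion fails.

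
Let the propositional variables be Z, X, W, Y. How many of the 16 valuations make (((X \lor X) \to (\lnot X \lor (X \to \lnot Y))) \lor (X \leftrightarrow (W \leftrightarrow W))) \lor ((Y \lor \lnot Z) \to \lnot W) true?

Initial set: {T ((((X \lor X) \to (\lnot X \lor (X \to \lnot Y))) \lor (X \leftrightarrow (W \leftrightarrow W))) \lor ((Y \lor \lnot Z) \to \lnot W))}.
T ((((X \lor X) \to (\lnot X \lor (X \to \lnot Y))) \lor (X \leftrightarrow (W \leftrightarrow W))) \lor ((Y \lor \lnot Z) \to \lnot W)): β-rule — branch into T (((X \lor X) \to (\lnot X \lor (X \to \lnot Y))) \lor (X \leftrightarrow (W \leftrightarrow W)))  //  T ((Y \lor \lnot Z) \to \lnot W).
  branch 1 (add T (((X \lor X) \to (\lnot X \lor (X \to \lnot Y))) \lor (X \leftrightarrow (W \leftrightarrow W)))):
    T (((X \lor X) \to (\lnot X \lor (X \to \lnot Y))) \lor (X \leftrightarrow (W \leftrightarrow W))): β-rule — branch into T ((X \lor X) \to (\lnot X \lor (X \to \lnot Y)))  //  T (X \leftrightarrow (W \leftrightarrow W)).
      branch 1.1 (add T ((X \lor X) \to (\lnot X \lor (X \to \lnot Y)))):
        T ((X \lor X) \to (\lnot X \lor (X \to \lnot Y))): β-rule — branch into F (X \lor X)  //  T (\lnot X \lor (X \to \lnot Y)).
          branch 1.1.1 (add F (X \lor X)):
            F (X \lor X): α-rule — add F X, F X.
            ○ open, literals {X=0}.
          branch 1.1.2 (add T (\lnot X \lor (X \to \lnot Y))):
            T (\lnot X \lor (X \to \lnot Y)): β-rule — branch into T \lnot X  //  T (X \to \lnot Y).
              branch 1.1.2.1 (add T \lnot X):
                ○ open, literals {X=0}.
              branch 1.1.2.2 (add T (X \to \lnot Y)):
                T (X \to \lnot Y): β-rule — branch into F X  //  T \lnot Y.
                  branch 1.1.2.2.1 (add F X):
                    ○ open, literals {X=0}.
                  branch 1.1.2.2.2 (add T \lnot Y):
                    ○ open, literals {Y=0}.
      branch 1.2 (add T (X \leftrightarrow (W \leftrightarrow W))):
        T (X \leftrightarrow (W \leftrightarrow W)): β-rule — branch into T X, T (W \leftrightarrow W)  //  F X, F (W \leftrightarrow W).
          branch 1.2.1 (add T X, T (W \leftrightarrow W)):
            T (W \leftrightarrow W): β-rule — branch into T W, T W  //  F W, F W.
              branch 1.2.1.1 (add T W, T W):
                ○ open, literals {W=1, X=1}.
              branch 1.2.1.2 (add F W, F W):
                ○ open, literals {W=0, X=1}.
          branch 1.2.2 (add F X, F (W \leftrightarrow W)):
            F (W \leftrightarrow W): β-rule — branch into T W, F W  //  F W, T W.
              branch 1.2.2.1 (add T W, F W):
                × closes — contains both W and \lnot W.
              branch 1.2.2.2 (add F W, T W):
                × closes — contains both W and \lnot W.
  branch 2 (add T ((Y \lor \lnot Z) \to \lnot W)):
    T ((Y \lor \lnot Z) \to \lnot W): β-rule — branch into F (Y \lor \lnot Z)  //  T \lnot W.
      branch 2.1 (add F (Y \lor \lnot Z)):
        F (Y \lor \lnot Z): α-rule — add F Y, F \lnot Z.
        ○ open, literals {Y=0, Z=1}.
      branch 2.2 (add T \lnot W):
        ○ open, literals {W=0}.
2 branches closed, 8 open.
Each open branch fixes some atoms; the unmentioned ones are free. Counting distinct full assignments: branch {X=0} (Z, W, Y) contributes 8 new; branch {X=0} (Z, W, Y) contributes 0 new; branch {X=0} (Z, W, Y) contributes 0 new; branch {Y=0} (Z, X, W) contributes 4 new; branch {W=1, X=1} (Z, Y) contributes 2 new; branch {W=0, X=1} (Z, Y) contributes 2 new; branch {Y=0, Z=1} (X, W) contributes 0 new; branch {W=0} (Z, X, Y) contributes 0 new. Total: 16.

16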